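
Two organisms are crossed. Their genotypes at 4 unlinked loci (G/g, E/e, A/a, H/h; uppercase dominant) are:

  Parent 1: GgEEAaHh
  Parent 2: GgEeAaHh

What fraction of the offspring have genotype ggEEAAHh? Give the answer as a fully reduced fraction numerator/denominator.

P(ggEEAAHh) = 1/64

GgEEAaHh gametes: GEAH×2, GEAh×2, GEaH×2, GEah×2, gEAH×2, gEAh×2, gEaH×2, gEah×2
GgEeAaHh gametes: GEAH×1, GEAh×1, GEaH×1, GEah×1, GeAH×1, GeAh×1, GeaH×1, Geah×1, gEAH×1, gEAh×1, gEaH×1, gEah×1, geAH×1, geAh×1, geaH×1, geah×1
GgEEAaHh×GgEeAaHh grid (16·16=256): GGEEAAHH=2 GGEEAAHh=4 GGEEAAhh=2 GGEEAaHH=4 GGEEAaHh=8 GGEEAahh=4 GGEEaaHH=2 GGEEaaHh=4 GGEEaahh=2 GGEeAAHH=2 GGEeAAHh=4 GGEeAAhh=2 GGEeAaHH=4 GGEeAaHh=8 GGEeAahh=4 GGEeaaHH=2 GGEeaaHh=4 GGEeaahh=2 GgEEAAHH=4 GgEEAAHh=8 GgEEAAhh=4 GgEEAaHH=8 GgEEAaHh=16 GgEEAahh=8 GgEEaaHH=4 GgEEaaHh=8 GgEEaahh=4 GgEeAAHH=4 GgEeAAHh=8 GgEeAAhh=4 GgEeAaHH=8 GgEeAaHh=16 GgEeAahh=8 GgEeaaHH=4 GgEeaaHh=8 GgEeaahh=4 ggEEAAHH=2 ggEEAAHh=4 ggEEAAhh=2 ggEEAaHH=4 ggEEAaHh=8 ggEEAahh=4 ggEEaaHH=2 ggEEaaHh=4 ggEEaahh=2 ggEeAAHH=2 ggEeAAHh=4 ggEeAAhh=2 ggEeAaHH=4 ggEeAaHh=8 ggEeAahh=4 ggEeaaHH=2 ggEeaaHh=4 ggEeaahh=2
ggEEAAHh hits 4/256; gcd=4; 4÷4/256÷4 = 1/64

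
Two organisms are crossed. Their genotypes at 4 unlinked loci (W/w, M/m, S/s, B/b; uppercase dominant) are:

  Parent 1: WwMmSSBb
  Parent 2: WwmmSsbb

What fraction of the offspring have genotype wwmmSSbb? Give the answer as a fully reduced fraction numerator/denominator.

P(wwmmSSbb) = 1/32

WwMmSSBb gametes: WMSB×2, WMSb×2, WmSB×2, WmSb×2, wMSB×2, wMSb×2, wmSB×2, wmSb×2
WwmmSsbb gametes: WmSb×4, Wmsb×4, wmSb×4, wmsb×4
WwMmSSBb×WwmmSsbb grid (16·16=256): WWMmSSBb=8 WWMmSSbb=8 WWMmSsBb=8 WWMmSsbb=8 WWmmSSBb=8 WWmmSSbb=8 WWmmSsBb=8 WWmmSsbb=8 WwMmSSBb=16 WwMmSSbb=16 WwMmSsBb=16 WwMmSsbb=16 WwmmSSBb=16 WwmmSSbb=16 WwmmSsBb=16 WwmmSsbb=16 wwMmSSBb=8 wwMmSSbb=8 wwMmSsBb=8 wwMmSsbb=8 wwmmSSBb=8 wwmmSSbb=8 wwmmSsBb=8 wwmmSsbb=8
wwmmSSbb hits 8/256; gcd=8; 8÷8/256÷8 = 1/32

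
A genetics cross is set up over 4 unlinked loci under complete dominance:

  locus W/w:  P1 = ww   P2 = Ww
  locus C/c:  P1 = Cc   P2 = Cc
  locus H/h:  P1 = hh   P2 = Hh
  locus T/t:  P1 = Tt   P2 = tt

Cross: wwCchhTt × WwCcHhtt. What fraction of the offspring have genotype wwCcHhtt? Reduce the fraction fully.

wwCchhTt gametes: wChT×4, wCht×4, wchT×4, wcht×4
WwCcHhtt gametes: WCHt×2, WCht×2, WcHt×2, Wcht×2, wCHt×2, wCht×2, wcHt×2, wcht×2
wwCchhTt×WwCcHhtt grid (16·16=256): WwCCHhTt=8 WwCCHhtt=8 WwCChhTt=8 WwCChhtt=8 WwCcHhTt=16 WwCcHhtt=16 WwCchhTt=16 WwCchhtt=16 WwccHhTt=8 WwccHhtt=8 WwcchhTt=8 Wwcchhtt=8 wwCCHhTt=8 wwCCHhtt=8 wwCChhTt=8 wwCChhtt=8 wwCcHhTt=16 wwCcHhtt=16 wwCchhTt=16 wwCchhtt=16 wwccHhTt=8 wwccHhtt=8 wwcchhTt=8 wwcchhtt=8
wwCcHhtt hits 16/256; gcd=16; 16÷16/256÷16 = 1/16

P(wwCcHhtt) = 1/16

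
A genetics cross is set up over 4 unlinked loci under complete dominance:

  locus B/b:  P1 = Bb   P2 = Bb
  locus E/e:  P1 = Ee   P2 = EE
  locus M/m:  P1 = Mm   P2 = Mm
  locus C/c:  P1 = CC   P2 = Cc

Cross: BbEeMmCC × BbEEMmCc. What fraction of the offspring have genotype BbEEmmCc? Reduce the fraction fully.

BbEeMmCC gametes: BEMC×2, BEmC×2, BeMC×2, BemC×2, bEMC×2, bEmC×2, beMC×2, bemC×2
BbEEMmCc gametes: BEMC×2, BEMc×2, BEmC×2, BEmc×2, bEMC×2, bEMc×2, bEmC×2, bEmc×2
BbEeMmCC×BbEEMmCc grid (16·16=256): BBEEMMCC=4 BBEEMMCc=4 BBEEMmCC=8 BBEEMmCc=8 BBEEmmCC=4 BBEEmmCc=4 BBEeMMCC=4 BBEeMMCc=4 BBEeMmCC=8 BBEeMmCc=8 BBEemmCC=4 BBEemmCc=4 BbEEMMCC=8 BbEEMMCc=8 BbEEMmCC=16 BbEEMmCc=16 BbEEmmCC=8 BbEEmmCc=8 BbEeMMCC=8 BbEeMMCc=8 BbEeMmCC=16 BbEeMmCc=16 BbEemmCC=8 BbEemmCc=8 bbEEMMCC=4 bbEEMMCc=4 bbEEMmCC=8 bbEEMmCc=8 bbEEmmCC=4 bbEEmmCc=4 bbEeMMCC=4 bbEeMMCc=4 bbEeMmCC=8 bbEeMmCc=8 bbEemmCC=4 bbEemmCc=4
BbEEmmCc hits 8/256; gcd=8; 8÷8/256÷8 = 1/32

P(BbEEmmCc) = 1/32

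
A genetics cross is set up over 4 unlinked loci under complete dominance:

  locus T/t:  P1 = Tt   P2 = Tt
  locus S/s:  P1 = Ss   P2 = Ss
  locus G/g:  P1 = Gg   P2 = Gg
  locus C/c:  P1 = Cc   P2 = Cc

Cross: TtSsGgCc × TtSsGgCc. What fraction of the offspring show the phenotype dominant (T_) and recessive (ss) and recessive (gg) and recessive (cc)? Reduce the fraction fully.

P(T_ ss gg cc) = 3/256

TtSsGgCc gametes: TSGC×1, TSGc×1, TSgC×1, TSgc×1, TsGC×1, TsGc×1, TsgC×1, Tsgc×1, tSGC×1, tSGc×1, tSgC×1, tSgc×1, tsGC×1, tsGc×1, tsgC×1, tsgc×1
TtSsGgCc gametes: TSGC×1, TSGc×1, TSgC×1, TSgc×1, TsGC×1, TsGc×1, TsgC×1, Tsgc×1, tSGC×1, tSGc×1, tSgC×1, tSgc×1, tsGC×1, tsGc×1, tsgC×1, tsgc×1
TtSsGgCc×TtSsGgCc grid (16·16=256): TTSSGGCC=1 TTSSGGCc=2 TTSSGGcc=1 TTSSGgCC=2 TTSSGgCc=4 TTSSGgcc=2 TTSSggCC=1 TTSSggCc=2 TTSSggcc=1 TTSsGGCC=2 TTSsGGCc=4 TTSsGGcc=2 TTSsGgCC=4 TTSsGgCc=8 TTSsGgcc=4 TTSsggCC=2 TTSsggCc=4 TTSsggcc=2 TTssGGCC=1 TTssGGCc=2 TTssGGcc=1 TTssGgCC=2 TTssGgCc=4 TTssGgcc=2 TTssggCC=1 TTssggCc=2 TTssggcc=1 TtSSGGCC=2 TtSSGGCc=4 TtSSGGcc=2 TtSSGgCC=4 TtSSGgCc=8 TtSSGgcc=4 TtSSggCC=2 TtSSggCc=4 TtSSggcc=2 TtSsGGCC=4 TtSsGGCc=8 TtSsGGcc=4 TtSsGgCC=8 TtSsGgCc=16 TtSsGgcc=8 TtSsggCC=4 TtSsggCc=8 TtSsggcc=4 TtssGGCC=2 TtssGGCc=4 TtssGGcc=2 TtssGgCC=4 TtssGgCc=8 TtssGgcc=4 TtssggCC=2 TtssggCc=4 Ttssggcc=2 ttSSGGCC=1 ttSSGGCc=2 ttSSGGcc=1 ttSSGgCC=2 ttSSGgCc=4 ttSSGgcc=2 ttSSggCC=1 ttSSggCc=2 ttSSggcc=1 ttSsGGCC=2 ttSsGGCc=4 ttSsGGcc=2 ttSsGgCC=4 ttSsGgCc=8 ttSsGgcc=4 ttSsggCC=2 ttSsggCc=4 ttSsggcc=2 ttssGGCC=1 ttssGGCc=2 ttssGGcc=1 ttssGgCC=2 ttssGgCc=4 ttssGgcc=2 ttssggCC=1 ttssggCc=2 ttssggcc=1
T_ ss gg cc hits 3/256; gcd=1; 3÷1/256÷1 = 3/256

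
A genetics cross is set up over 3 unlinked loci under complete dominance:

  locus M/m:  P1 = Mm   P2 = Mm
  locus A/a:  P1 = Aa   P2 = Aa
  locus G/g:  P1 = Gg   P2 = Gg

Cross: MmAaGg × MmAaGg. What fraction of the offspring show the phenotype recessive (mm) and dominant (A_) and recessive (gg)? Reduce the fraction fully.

MmAaGg gametes: MAG×1, MAg×1, MaG×1, Mag×1, mAG×1, mAg×1, maG×1, mag×1
MmAaGg gametes: MAG×1, MAg×1, MaG×1, Mag×1, mAG×1, mAg×1, maG×1, mag×1
MmAaGg×MmAaGg grid (8·8=64): MMAAGG=1 MMAAGg=2 MMAAgg=1 MMAaGG=2 MMAaGg=4 MMAagg=2 MMaaGG=1 MMaaGg=2 MMaagg=1 MmAAGG=2 MmAAGg=4 MmAAgg=2 MmAaGG=4 MmAaGg=8 MmAagg=4 MmaaGG=2 MmaaGg=4 Mmaagg=2 mmAAGG=1 mmAAGg=2 mmAAgg=1 mmAaGG=2 mmAaGg=4 mmAagg=2 mmaaGG=1 mmaaGg=2 mmaagg=1
mm A_ gg hits 3/64; gcd=1; 3÷1/64÷1 = 3/64

P(mm A_ gg) = 3/64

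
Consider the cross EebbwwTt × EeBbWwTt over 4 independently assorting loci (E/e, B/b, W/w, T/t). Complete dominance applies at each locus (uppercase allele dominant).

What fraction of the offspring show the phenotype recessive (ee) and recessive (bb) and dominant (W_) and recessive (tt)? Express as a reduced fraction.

EebbwwTt gametes: EbwT×4, Ebwt×4, ebwT×4, ebwt×4
EeBbWwTt gametes: EBWT×1, EBWt×1, EBwT×1, EBwt×1, EbWT×1, EbWt×1, EbwT×1, Ebwt×1, eBWT×1, eBWt×1, eBwT×1, eBwt×1, ebWT×1, ebWt×1, ebwT×1, ebwt×1
EebbwwTt×EeBbWwTt grid (16·16=256): EEBbWwTT=4 EEBbWwTt=8 EEBbWwtt=4 EEBbwwTT=4 EEBbwwTt=8 EEBbwwtt=4 EEbbWwTT=4 EEbbWwTt=8 EEbbWwtt=4 EEbbwwTT=4 EEbbwwTt=8 EEbbwwtt=4 EeBbWwTT=8 EeBbWwTt=16 EeBbWwtt=8 EeBbwwTT=8 EeBbwwTt=16 EeBbwwtt=8 EebbWwTT=8 EebbWwTt=16 EebbWwtt=8 EebbwwTT=8 EebbwwTt=16 Eebbwwtt=8 eeBbWwTT=4 eeBbWwTt=8 eeBbWwtt=4 eeBbwwTT=4 eeBbwwTt=8 eeBbwwtt=4 eebbWwTT=4 eebbWwTt=8 eebbWwtt=4 eebbwwTT=4 eebbwwTt=8 eebbwwtt=4
ee bb W_ tt hits 4/256; gcd=4; 4÷4/256÷4 = 1/64

P(ee bb W_ tt) = 1/64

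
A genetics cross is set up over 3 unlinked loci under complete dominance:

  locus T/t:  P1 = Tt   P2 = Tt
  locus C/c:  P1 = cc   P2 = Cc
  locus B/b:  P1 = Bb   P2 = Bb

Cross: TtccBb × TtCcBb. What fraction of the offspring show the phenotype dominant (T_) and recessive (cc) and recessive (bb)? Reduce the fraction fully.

TtccBb gametes: TcB×2, Tcb×2, tcB×2, tcb×2
TtCcBb gametes: TCB×1, TCb×1, TcB×1, Tcb×1, tCB×1, tCb×1, tcB×1, tcb×1
TtccBb×TtCcBb grid (8·8=64): TTCcBB=2 TTCcBb=4 TTCcbb=2 TTccBB=2 TTccBb=4 TTccbb=2 TtCcBB=4 TtCcBb=8 TtCcbb=4 TtccBB=4 TtccBb=8 Ttccbb=4 ttCcBB=2 ttCcBb=4 ttCcbb=2 ttccBB=2 ttccBb=4 ttccbb=2
T_ cc bb hits 6/64; gcd=2; 6÷2/64÷2 = 3/32

P(T_ cc bb) = 3/32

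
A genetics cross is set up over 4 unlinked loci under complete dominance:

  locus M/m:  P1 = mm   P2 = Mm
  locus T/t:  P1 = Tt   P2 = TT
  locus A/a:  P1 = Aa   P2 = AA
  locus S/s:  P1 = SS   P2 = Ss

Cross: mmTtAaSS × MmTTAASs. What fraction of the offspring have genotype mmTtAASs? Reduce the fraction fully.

P(mmTtAASs) = 1/16

mmTtAaSS gametes: mTAS×4, mTaS×4, mtAS×4, mtaS×4
MmTTAASs gametes: MTAS×4, MTAs×4, mTAS×4, mTAs×4
mmTtAaSS×MmTTAASs grid (16·16=256): MmTTAASS=16 MmTTAASs=16 MmTTAaSS=16 MmTTAaSs=16 MmTtAASS=16 MmTtAASs=16 MmTtAaSS=16 MmTtAaSs=16 mmTTAASS=16 mmTTAASs=16 mmTTAaSS=16 mmTTAaSs=16 mmTtAASS=16 mmTtAASs=16 mmTtAaSS=16 mmTtAaSs=16
mmTtAASs hits 16/256; gcd=16; 16÷16/256÷16 = 1/16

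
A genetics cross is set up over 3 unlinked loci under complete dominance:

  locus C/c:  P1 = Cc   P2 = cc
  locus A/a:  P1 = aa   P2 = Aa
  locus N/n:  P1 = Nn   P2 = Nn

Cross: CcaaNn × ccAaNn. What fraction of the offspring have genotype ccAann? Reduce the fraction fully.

P(ccAann) = 1/16

CcaaNn gametes: CaN×2, Can×2, caN×2, can×2
ccAaNn gametes: cAN×2, cAn×2, caN×2, can×2
CcaaNn×ccAaNn grid (8·8=64): CcAaNN=4 CcAaNn=8 CcAann=4 CcaaNN=4 CcaaNn=8 Ccaann=4 ccAaNN=4 ccAaNn=8 ccAann=4 ccaaNN=4 ccaaNn=8 ccaann=4
ccAann hits 4/64; gcd=4; 4÷4/64÷4 = 1/16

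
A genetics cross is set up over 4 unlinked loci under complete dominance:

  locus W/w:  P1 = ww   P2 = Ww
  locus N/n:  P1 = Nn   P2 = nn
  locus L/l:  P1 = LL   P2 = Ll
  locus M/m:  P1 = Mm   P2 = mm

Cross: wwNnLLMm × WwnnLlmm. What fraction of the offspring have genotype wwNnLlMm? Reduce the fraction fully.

wwNnLLMm gametes: wNLM×4, wNLm×4, wnLM×4, wnLm×4
WwnnLlmm gametes: WnLm×4, Wnlm×4, wnLm×4, wnlm×4
wwNnLLMm×WwnnLlmm grid (16·16=256): WwNnLLMm=16 WwNnLLmm=16 WwNnLlMm=16 WwNnLlmm=16 WwnnLLMm=16 WwnnLLmm=16 WwnnLlMm=16 WwnnLlmm=16 wwNnLLMm=16 wwNnLLmm=16 wwNnLlMm=16 wwNnLlmm=16 wwnnLLMm=16 wwnnLLmm=16 wwnnLlMm=16 wwnnLlmm=16
wwNnLlMm hits 16/256; gcd=16; 16÷16/256÷16 = 1/16

P(wwNnLlMm) = 1/16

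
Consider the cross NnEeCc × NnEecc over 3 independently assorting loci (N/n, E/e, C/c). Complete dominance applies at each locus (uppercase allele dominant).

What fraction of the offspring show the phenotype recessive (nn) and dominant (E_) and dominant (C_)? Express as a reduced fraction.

NnEeCc gametes: NEC×1, NEc×1, NeC×1, Nec×1, nEC×1, nEc×1, neC×1, nec×1
NnEecc gametes: NEc×2, Nec×2, nEc×2, nec×2
NnEeCc×NnEecc grid (8·8=64): NNEECc=2 NNEEcc=2 NNEeCc=4 NNEecc=4 NNeeCc=2 NNeecc=2 NnEECc=4 NnEEcc=4 NnEeCc=8 NnEecc=8 NneeCc=4 Nneecc=4 nnEECc=2 nnEEcc=2 nnEeCc=4 nnEecc=4 nneeCc=2 nneecc=2
nn E_ C_ hits 6/64; gcd=2; 6÷2/64÷2 = 3/32

P(nn E_ C_) = 3/32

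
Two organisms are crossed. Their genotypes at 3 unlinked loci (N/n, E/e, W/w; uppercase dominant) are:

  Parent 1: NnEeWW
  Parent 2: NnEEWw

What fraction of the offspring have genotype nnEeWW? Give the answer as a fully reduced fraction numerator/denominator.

NnEeWW gametes: NEW×2, NeW×2, nEW×2, neW×2
NnEEWw gametes: NEW×2, NEw×2, nEW×2, nEw×2
NnEeWW×NnEEWw grid (8·8=64): NNEEWW=4 NNEEWw=4 NNEeWW=4 NNEeWw=4 NnEEWW=8 NnEEWw=8 NnEeWW=8 NnEeWw=8 nnEEWW=4 nnEEWw=4 nnEeWW=4 nnEeWw=4
nnEeWW hits 4/64; gcd=4; 4÷4/64÷4 = 1/16

P(nnEeWW) = 1/16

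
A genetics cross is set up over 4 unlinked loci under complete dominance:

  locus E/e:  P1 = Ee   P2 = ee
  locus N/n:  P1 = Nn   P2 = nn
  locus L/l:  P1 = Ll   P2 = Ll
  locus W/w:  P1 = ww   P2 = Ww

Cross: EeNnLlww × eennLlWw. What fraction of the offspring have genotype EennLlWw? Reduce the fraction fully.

P(EennLlWw) = 1/16

EeNnLlww gametes: ENLw×2, ENlw×2, EnLw×2, Enlw×2, eNLw×2, eNlw×2, enLw×2, enlw×2
eennLlWw gametes: enLW×4, enLw×4, enlW×4, enlw×4
EeNnLlww×eennLlWw grid (16·16=256): EeNnLLWw=8 EeNnLLww=8 EeNnLlWw=16 EeNnLlww=16 EeNnllWw=8 EeNnllww=8 EennLLWw=8 EennLLww=8 EennLlWw=16 EennLlww=16 EennllWw=8 Eennllww=8 eeNnLLWw=8 eeNnLLww=8 eeNnLlWw=16 eeNnLlww=16 eeNnllWw=8 eeNnllww=8 eennLLWw=8 eennLLww=8 eennLlWw=16 eennLlww=16 eennllWw=8 eennllww=8
EennLlWw hits 16/256; gcd=16; 16÷16/256÷16 = 1/16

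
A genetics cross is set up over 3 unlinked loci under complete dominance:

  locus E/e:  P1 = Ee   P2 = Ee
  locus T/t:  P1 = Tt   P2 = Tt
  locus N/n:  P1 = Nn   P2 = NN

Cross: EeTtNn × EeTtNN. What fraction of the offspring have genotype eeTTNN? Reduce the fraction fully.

EeTtNn gametes: ETN×1, ETn×1, EtN×1, Etn×1, eTN×1, eTn×1, etN×1, etn×1
EeTtNN gametes: ETN×2, EtN×2, eTN×2, etN×2
EeTtNn×EeTtNN grid (8·8=64): EETTNN=2 EETTNn=2 EETtNN=4 EETtNn=4 EEttNN=2 EEttNn=2 EeTTNN=4 EeTTNn=4 EeTtNN=8 EeTtNn=8 EettNN=4 EettNn=4 eeTTNN=2 eeTTNn=2 eeTtNN=4 eeTtNn=4 eettNN=2 eettNn=2
eeTTNN hits 2/64; gcd=2; 2÷2/64÷2 = 1/32

P(eeTTNN) = 1/32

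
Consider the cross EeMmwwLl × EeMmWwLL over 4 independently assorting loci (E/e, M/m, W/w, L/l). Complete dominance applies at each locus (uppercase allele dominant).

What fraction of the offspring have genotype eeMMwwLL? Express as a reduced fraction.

P(eeMMwwLL) = 1/64

EeMmwwLl gametes: EMwL×2, EMwl×2, EmwL×2, Emwl×2, eMwL×2, eMwl×2, emwL×2, emwl×2
EeMmWwLL gametes: EMWL×2, EMwL×2, EmWL×2, EmwL×2, eMWL×2, eMwL×2, emWL×2, emwL×2
EeMmwwLl×EeMmWwLL grid (16·16=256): EEMMWwLL=4 EEMMWwLl=4 EEMMwwLL=4 EEMMwwLl=4 EEMmWwLL=8 EEMmWwLl=8 EEMmwwLL=8 EEMmwwLl=8 EEmmWwLL=4 EEmmWwLl=4 EEmmwwLL=4 EEmmwwLl=4 EeMMWwLL=8 EeMMWwLl=8 EeMMwwLL=8 EeMMwwLl=8 EeMmWwLL=16 EeMmWwLl=16 EeMmwwLL=16 EeMmwwLl=16 EemmWwLL=8 EemmWwLl=8 EemmwwLL=8 EemmwwLl=8 eeMMWwLL=4 eeMMWwLl=4 eeMMwwLL=4 eeMMwwLl=4 eeMmWwLL=8 eeMmWwLl=8 eeMmwwLL=8 eeMmwwLl=8 eemmWwLL=4 eemmWwLl=4 eemmwwLL=4 eemmwwLl=4
eeMMwwLL hits 4/256; gcd=4; 4÷4/256÷4 = 1/64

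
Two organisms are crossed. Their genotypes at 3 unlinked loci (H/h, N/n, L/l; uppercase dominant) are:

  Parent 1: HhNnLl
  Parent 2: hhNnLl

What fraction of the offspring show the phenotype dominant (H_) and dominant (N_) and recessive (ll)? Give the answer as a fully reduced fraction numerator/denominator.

HhNnLl gametes: HNL×1, HNl×1, HnL×1, Hnl×1, hNL×1, hNl×1, hnL×1, hnl×1
hhNnLl gametes: hNL×2, hNl×2, hnL×2, hnl×2
HhNnLl×hhNnLl grid (8·8=64): HhNNLL=2 HhNNLl=4 HhNNll=2 HhNnLL=4 HhNnLl=8 HhNnll=4 HhnnLL=2 HhnnLl=4 Hhnnll=2 hhNNLL=2 hhNNLl=4 hhNNll=2 hhNnLL=4 hhNnLl=8 hhNnll=4 hhnnLL=2 hhnnLl=4 hhnnll=2
H_ N_ ll hits 6/64; gcd=2; 6÷2/64÷2 = 3/32

P(H_ N_ ll) = 3/32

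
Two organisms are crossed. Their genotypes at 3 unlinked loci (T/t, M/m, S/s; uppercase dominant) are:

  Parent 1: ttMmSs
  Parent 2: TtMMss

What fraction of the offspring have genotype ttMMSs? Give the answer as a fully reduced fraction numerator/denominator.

P(ttMMSs) = 1/8

ttMmSs gametes: tMS×2, tMs×2, tmS×2, tms×2
TtMMss gametes: TMs×4, tMs×4
ttMmSs×TtMMss grid (8·8=64): TtMMSs=8 TtMMss=8 TtMmSs=8 TtMmss=8 ttMMSs=8 ttMMss=8 ttMmSs=8 ttMmss=8
ttMMSs hits 8/64; gcd=8; 8÷8/64÷8 = 1/8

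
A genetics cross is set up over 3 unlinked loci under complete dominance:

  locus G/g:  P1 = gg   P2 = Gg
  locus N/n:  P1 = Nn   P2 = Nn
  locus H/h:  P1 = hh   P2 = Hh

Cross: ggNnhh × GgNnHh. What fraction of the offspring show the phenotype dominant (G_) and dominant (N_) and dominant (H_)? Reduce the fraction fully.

ggNnhh gametes: gNh×4, gnh×4
GgNnHh gametes: GNH×1, GNh×1, GnH×1, Gnh×1, gNH×1, gNh×1, gnH×1, gnh×1
ggNnhh×GgNnHh grid (8·8=64): GgNNHh=4 GgNNhh=4 GgNnHh=8 GgNnhh=8 GgnnHh=4 Ggnnhh=4 ggNNHh=4 ggNNhh=4 ggNnHh=8 ggNnhh=8 ggnnHh=4 ggnnhh=4
G_ N_ H_ hits 12/64; gcd=4; 12÷4/64÷4 = 3/16

P(G_ N_ H_) = 3/16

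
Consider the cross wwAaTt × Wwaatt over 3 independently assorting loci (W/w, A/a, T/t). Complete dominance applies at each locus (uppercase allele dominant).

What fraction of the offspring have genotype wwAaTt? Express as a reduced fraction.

wwAaTt gametes: wAT×2, wAt×2, waT×2, wat×2
Wwaatt gametes: Wat×4, wat×4
wwAaTt×Wwaatt grid (8·8=64): WwAaTt=8 WwAatt=8 WwaaTt=8 Wwaatt=8 wwAaTt=8 wwAatt=8 wwaaTt=8 wwaatt=8
wwAaTt hits 8/64; gcd=8; 8÷8/64÷8 = 1/8

P(wwAaTt) = 1/8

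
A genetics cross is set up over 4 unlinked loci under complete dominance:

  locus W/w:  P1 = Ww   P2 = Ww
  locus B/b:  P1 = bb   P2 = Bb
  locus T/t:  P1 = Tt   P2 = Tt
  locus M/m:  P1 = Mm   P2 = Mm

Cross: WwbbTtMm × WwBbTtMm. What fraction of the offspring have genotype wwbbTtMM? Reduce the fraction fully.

WwbbTtMm gametes: WbTM×2, WbTm×2, WbtM×2, Wbtm×2, wbTM×2, wbTm×2, wbtM×2, wbtm×2
WwBbTtMm gametes: WBTM×1, WBTm×1, WBtM×1, WBtm×1, WbTM×1, WbTm×1, WbtM×1, Wbtm×1, wBTM×1, wBTm×1, wBtM×1, wBtm×1, wbTM×1, wbTm×1, wbtM×1, wbtm×1
WwbbTtMm×WwBbTtMm grid (16·16=256): WWBbTTMM=2 WWBbTTMm=4 WWBbTTmm=2 WWBbTtMM=4 WWBbTtMm=8 WWBbTtmm=4 WWBbttMM=2 WWBbttMm=4 WWBbttmm=2 WWbbTTMM=2 WWbbTTMm=4 WWbbTTmm=2 WWbbTtMM=4 WWbbTtMm=8 WWbbTtmm=4 WWbbttMM=2 WWbbttMm=4 WWbbttmm=2 WwBbTTMM=4 WwBbTTMm=8 WwBbTTmm=4 WwBbTtMM=8 WwBbTtMm=16 WwBbTtmm=8 WwBbttMM=4 WwBbttMm=8 WwBbttmm=4 WwbbTTMM=4 WwbbTTMm=8 WwbbTTmm=4 WwbbTtMM=8 WwbbTtMm=16 WwbbTtmm=8 WwbbttMM=4 WwbbttMm=8 Wwbbttmm=4 wwBbTTMM=2 wwBbTTMm=4 wwBbTTmm=2 wwBbTtMM=4 wwBbTtMm=8 wwBbTtmm=4 wwBbttMM=2 wwBbttMm=4 wwBbttmm=2 wwbbTTMM=2 wwbbTTMm=4 wwbbTTmm=2 wwbbTtMM=4 wwbbTtMm=8 wwbbTtmm=4 wwbbttMM=2 wwbbttMm=4 wwbbttmm=2
wwbbTtMM hits 4/256; gcd=4; 4÷4/256÷4 = 1/64

P(wwbbTtMM) = 1/64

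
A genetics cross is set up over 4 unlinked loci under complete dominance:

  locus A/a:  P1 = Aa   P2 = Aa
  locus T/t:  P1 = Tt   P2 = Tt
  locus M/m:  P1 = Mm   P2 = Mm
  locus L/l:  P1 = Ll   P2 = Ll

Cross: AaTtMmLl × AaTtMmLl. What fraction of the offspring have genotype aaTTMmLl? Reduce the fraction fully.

P(aaTTMmLl) = 1/64

AaTtMmLl gametes: ATML×1, ATMl×1, ATmL×1, ATml×1, AtML×1, AtMl×1, AtmL×1, Atml×1, aTML×1, aTMl×1, aTmL×1, aTml×1, atML×1, atMl×1, atmL×1, atml×1
AaTtMmLl gametes: ATML×1, ATMl×1, ATmL×1, ATml×1, AtML×1, AtMl×1, AtmL×1, Atml×1, aTML×1, aTMl×1, aTmL×1, aTml×1, atML×1, atMl×1, atmL×1, atml×1
AaTtMmLl×AaTtMmLl grid (16·16=256): AATTMMLL=1 AATTMMLl=2 AATTMMll=1 AATTMmLL=2 AATTMmLl=4 AATTMmll=2 AATTmmLL=1 AATTmmLl=2 AATTmmll=1 AATtMMLL=2 AATtMMLl=4 AATtMMll=2 AATtMmLL=4 AATtMmLl=8 AATtMmll=4 AATtmmLL=2 AATtmmLl=4 AATtmmll=2 AAttMMLL=1 AAttMMLl=2 AAttMMll=1 AAttMmLL=2 AAttMmLl=4 AAttMmll=2 AAttmmLL=1 AAttmmLl=2 AAttmmll=1 AaTTMMLL=2 AaTTMMLl=4 AaTTMMll=2 AaTTMmLL=4 AaTTMmLl=8 AaTTMmll=4 AaTTmmLL=2 AaTTmmLl=4 AaTTmmll=2 AaTtMMLL=4 AaTtMMLl=8 AaTtMMll=4 AaTtMmLL=8 AaTtMmLl=16 AaTtMmll=8 AaTtmmLL=4 AaTtmmLl=8 AaTtmmll=4 AattMMLL=2 AattMMLl=4 AattMMll=2 AattMmLL=4 AattMmLl=8 AattMmll=4 AattmmLL=2 AattmmLl=4 Aattmmll=2 aaTTMMLL=1 aaTTMMLl=2 aaTTMMll=1 aaTTMmLL=2 aaTTMmLl=4 aaTTMmll=2 aaTTmmLL=1 aaTTmmLl=2 aaTTmmll=1 aaTtMMLL=2 aaTtMMLl=4 aaTtMMll=2 aaTtMmLL=4 aaTtMmLl=8 aaTtMmll=4 aaTtmmLL=2 aaTtmmLl=4 aaTtmmll=2 aattMMLL=1 aattMMLl=2 aattMMll=1 aattMmLL=2 aattMmLl=4 aattMmll=2 aattmmLL=1 aattmmLl=2 aattmmll=1
aaTTMmLl hits 4/256; gcd=4; 4÷4/256÷4 = 1/64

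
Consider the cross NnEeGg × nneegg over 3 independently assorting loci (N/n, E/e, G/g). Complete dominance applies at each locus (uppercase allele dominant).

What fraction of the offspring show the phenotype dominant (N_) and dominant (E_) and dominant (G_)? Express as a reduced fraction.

P(N_ E_ G_) = 1/8

NnEeGg gametes: NEG×1, NEg×1, NeG×1, Neg×1, nEG×1, nEg×1, neG×1, neg×1
nneegg gametes: neg×8
NnEeGg×nneegg grid (8·8=64): NnEeGg=8 NnEegg=8 NneeGg=8 Nneegg=8 nnEeGg=8 nnEegg=8 nneeGg=8 nneegg=8
N_ E_ G_ hits 8/64; gcd=8; 8÷8/64÷8 = 1/8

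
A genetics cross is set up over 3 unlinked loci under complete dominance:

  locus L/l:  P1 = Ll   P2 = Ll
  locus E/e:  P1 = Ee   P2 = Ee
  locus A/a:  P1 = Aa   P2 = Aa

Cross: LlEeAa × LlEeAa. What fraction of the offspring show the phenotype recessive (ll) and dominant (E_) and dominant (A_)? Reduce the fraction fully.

P(ll E_ A_) = 9/64

LlEeAa gametes: LEA×1, LEa×1, LeA×1, Lea×1, lEA×1, lEa×1, leA×1, lea×1
LlEeAa gametes: LEA×1, LEa×1, LeA×1, Lea×1, lEA×1, lEa×1, leA×1, lea×1
LlEeAa×LlEeAa grid (8·8=64): LLEEAA=1 LLEEAa=2 LLEEaa=1 LLEeAA=2 LLEeAa=4 LLEeaa=2 LLeeAA=1 LLeeAa=2 LLeeaa=1 LlEEAA=2 LlEEAa=4 LlEEaa=2 LlEeAA=4 LlEeAa=8 LlEeaa=4 LleeAA=2 LleeAa=4 Lleeaa=2 llEEAA=1 llEEAa=2 llEEaa=1 llEeAA=2 llEeAa=4 llEeaa=2 lleeAA=1 lleeAa=2 lleeaa=1
ll E_ A_ hits 9/64; gcd=1; 9÷1/64÷1 = 9/64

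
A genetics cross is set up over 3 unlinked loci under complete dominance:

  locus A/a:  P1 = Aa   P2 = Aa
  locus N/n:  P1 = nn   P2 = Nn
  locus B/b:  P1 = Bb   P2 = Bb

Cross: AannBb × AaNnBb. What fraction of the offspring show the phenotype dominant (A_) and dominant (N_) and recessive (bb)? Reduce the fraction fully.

AannBb gametes: AnB×2, Anb×2, anB×2, anb×2
AaNnBb gametes: ANB×1, ANb×1, AnB×1, Anb×1, aNB×1, aNb×1, anB×1, anb×1
AannBb×AaNnBb grid (8·8=64): AANnBB=2 AANnBb=4 AANnbb=2 AAnnBB=2 AAnnBb=4 AAnnbb=2 AaNnBB=4 AaNnBb=8 AaNnbb=4 AannBB=4 AannBb=8 Aannbb=4 aaNnBB=2 aaNnBb=4 aaNnbb=2 aannBB=2 aannBb=4 aannbb=2
A_ N_ bb hits 6/64; gcd=2; 6÷2/64÷2 = 3/32

P(A_ N_ bb) = 3/32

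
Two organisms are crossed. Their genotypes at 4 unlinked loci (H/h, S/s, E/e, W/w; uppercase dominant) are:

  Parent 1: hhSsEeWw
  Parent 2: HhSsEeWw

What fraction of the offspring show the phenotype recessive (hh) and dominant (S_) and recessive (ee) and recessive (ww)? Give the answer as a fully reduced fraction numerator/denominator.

P(hh S_ ee ww) = 3/128

hhSsEeWw gametes: hSEW×2, hSEw×2, hSeW×2, hSew×2, hsEW×2, hsEw×2, hseW×2, hsew×2
HhSsEeWw gametes: HSEW×1, HSEw×1, HSeW×1, HSew×1, HsEW×1, HsEw×1, HseW×1, Hsew×1, hSEW×1, hSEw×1, hSeW×1, hSew×1, hsEW×1, hsEw×1, hseW×1, hsew×1
hhSsEeWw×HhSsEeWw grid (16·16=256): HhSSEEWW=2 HhSSEEWw=4 HhSSEEww=2 HhSSEeWW=4 HhSSEeWw=8 HhSSEeww=4 HhSSeeWW=2 HhSSeeWw=4 HhSSeeww=2 HhSsEEWW=4 HhSsEEWw=8 HhSsEEww=4 HhSsEeWW=8 HhSsEeWw=16 HhSsEeww=8 HhSseeWW=4 HhSseeWw=8 HhSseeww=4 HhssEEWW=2 HhssEEWw=4 HhssEEww=2 HhssEeWW=4 HhssEeWw=8 HhssEeww=4 HhsseeWW=2 HhsseeWw=4 Hhsseeww=2 hhSSEEWW=2 hhSSEEWw=4 hhSSEEww=2 hhSSEeWW=4 hhSSEeWw=8 hhSSEeww=4 hhSSeeWW=2 hhSSeeWw=4 hhSSeeww=2 hhSsEEWW=4 hhSsEEWw=8 hhSsEEww=4 hhSsEeWW=8 hhSsEeWw=16 hhSsEeww=8 hhSseeWW=4 hhSseeWw=8 hhSseeww=4 hhssEEWW=2 hhssEEWw=4 hhssEEww=2 hhssEeWW=4 hhssEeWw=8 hhssEeww=4 hhsseeWW=2 hhsseeWw=4 hhsseeww=2
hh S_ ee ww hits 6/256; gcd=2; 6÷2/256÷2 = 3/128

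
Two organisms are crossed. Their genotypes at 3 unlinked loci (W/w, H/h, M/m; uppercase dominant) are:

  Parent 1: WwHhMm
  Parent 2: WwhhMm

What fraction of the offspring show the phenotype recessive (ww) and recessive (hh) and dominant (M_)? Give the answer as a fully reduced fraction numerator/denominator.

WwHhMm gametes: WHM×1, WHm×1, WhM×1, Whm×1, wHM×1, wHm×1, whM×1, whm×1
WwhhMm gametes: WhM×2, Whm×2, whM×2, whm×2
WwHhMm×WwhhMm grid (8·8=64): WWHhMM=2 WWHhMm=4 WWHhmm=2 WWhhMM=2 WWhhMm=4 WWhhmm=2 WwHhMM=4 WwHhMm=8 WwHhmm=4 WwhhMM=4 WwhhMm=8 Wwhhmm=4 wwHhMM=2 wwHhMm=4 wwHhmm=2 wwhhMM=2 wwhhMm=4 wwhhmm=2
ww hh M_ hits 6/64; gcd=2; 6÷2/64÷2 = 3/32

P(ww hh M_) = 3/32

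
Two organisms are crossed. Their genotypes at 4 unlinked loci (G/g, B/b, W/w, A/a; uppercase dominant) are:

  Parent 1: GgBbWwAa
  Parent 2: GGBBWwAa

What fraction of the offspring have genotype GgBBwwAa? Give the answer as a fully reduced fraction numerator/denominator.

GgBbWwAa gametes: GBWA×1, GBWa×1, GBwA×1, GBwa×1, GbWA×1, GbWa×1, GbwA×1, Gbwa×1, gBWA×1, gBWa×1, gBwA×1, gBwa×1, gbWA×1, gbWa×1, gbwA×1, gbwa×1
GGBBWwAa gametes: GBWA×4, GBWa×4, GBwA×4, GBwa×4
GgBbWwAa×GGBBWwAa grid (16·16=256): GGBBWWAA=4 GGBBWWAa=8 GGBBWWaa=4 GGBBWwAA=8 GGBBWwAa=16 GGBBWwaa=8 GGBBwwAA=4 GGBBwwAa=8 GGBBwwaa=4 GGBbWWAA=4 GGBbWWAa=8 GGBbWWaa=4 GGBbWwAA=8 GGBbWwAa=16 GGBbWwaa=8 GGBbwwAA=4 GGBbwwAa=8 GGBbwwaa=4 GgBBWWAA=4 GgBBWWAa=8 GgBBWWaa=4 GgBBWwAA=8 GgBBWwAa=16 GgBBWwaa=8 GgBBwwAA=4 GgBBwwAa=8 GgBBwwaa=4 GgBbWWAA=4 GgBbWWAa=8 GgBbWWaa=4 GgBbWwAA=8 GgBbWwAa=16 GgBbWwaa=8 GgBbwwAA=4 GgBbwwAa=8 GgBbwwaa=4
GgBBwwAa hits 8/256; gcd=8; 8÷8/256÷8 = 1/32

P(GgBBwwAa) = 1/32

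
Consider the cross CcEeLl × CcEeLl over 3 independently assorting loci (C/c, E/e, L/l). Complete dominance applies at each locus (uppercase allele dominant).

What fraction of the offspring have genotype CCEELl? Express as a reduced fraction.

P(CCEELl) = 1/32

CcEeLl gametes: CEL×1, CEl×1, CeL×1, Cel×1, cEL×1, cEl×1, ceL×1, cel×1
CcEeLl gametes: CEL×1, CEl×1, CeL×1, Cel×1, cEL×1, cEl×1, ceL×1, cel×1
CcEeLl×CcEeLl grid (8·8=64): CCEELL=1 CCEELl=2 CCEEll=1 CCEeLL=2 CCEeLl=4 CCEell=2 CCeeLL=1 CCeeLl=2 CCeell=1 CcEELL=2 CcEELl=4 CcEEll=2 CcEeLL=4 CcEeLl=8 CcEell=4 CceeLL=2 CceeLl=4 Cceell=2 ccEELL=1 ccEELl=2 ccEEll=1 ccEeLL=2 ccEeLl=4 ccEell=2 cceeLL=1 cceeLl=2 cceell=1
CCEELl hits 2/64; gcd=2; 2÷2/64÷2 = 1/32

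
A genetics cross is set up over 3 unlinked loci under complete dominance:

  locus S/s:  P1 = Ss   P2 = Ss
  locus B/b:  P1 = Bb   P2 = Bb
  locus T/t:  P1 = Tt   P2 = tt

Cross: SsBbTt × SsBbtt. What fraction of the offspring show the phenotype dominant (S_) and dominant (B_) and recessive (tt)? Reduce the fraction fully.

SsBbTt gametes: SBT×1, SBt×1, SbT×1, Sbt×1, sBT×1, sBt×1, sbT×1, sbt×1
SsBbtt gametes: SBt×2, Sbt×2, sBt×2, sbt×2
SsBbTt×SsBbtt grid (8·8=64): SSBBTt=2 SSBBtt=2 SSBbTt=4 SSBbtt=4 SSbbTt=2 SSbbtt=2 SsBBTt=4 SsBBtt=4 SsBbTt=8 SsBbtt=8 SsbbTt=4 Ssbbtt=4 ssBBTt=2 ssBBtt=2 ssBbTt=4 ssBbtt=4 ssbbTt=2 ssbbtt=2
S_ B_ tt hits 18/64; gcd=2; 18÷2/64÷2 = 9/32

P(S_ B_ tt) = 9/32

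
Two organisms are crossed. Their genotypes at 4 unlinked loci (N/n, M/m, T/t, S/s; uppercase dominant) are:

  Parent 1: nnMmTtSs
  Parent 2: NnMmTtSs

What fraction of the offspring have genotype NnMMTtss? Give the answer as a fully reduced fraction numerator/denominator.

nnMmTtSs gametes: nMTS×2, nMTs×2, nMtS×2, nMts×2, nmTS×2, nmTs×2, nmtS×2, nmts×2
NnMmTtSs gametes: NMTS×1, NMTs×1, NMtS×1, NMts×1, NmTS×1, NmTs×1, NmtS×1, Nmts×1, nMTS×1, nMTs×1, nMtS×1, nMts×1, nmTS×1, nmTs×1, nmtS×1, nmts×1
nnMmTtSs×NnMmTtSs grid (16·16=256): NnMMTTSS=2 NnMMTTSs=4 NnMMTTss=2 NnMMTtSS=4 NnMMTtSs=8 NnMMTtss=4 NnMMttSS=2 NnMMttSs=4 NnMMttss=2 NnMmTTSS=4 NnMmTTSs=8 NnMmTTss=4 NnMmTtSS=8 NnMmTtSs=16 NnMmTtss=8 NnMmttSS=4 NnMmttSs=8 NnMmttss=4 NnmmTTSS=2 NnmmTTSs=4 NnmmTTss=2 NnmmTtSS=4 NnmmTtSs=8 NnmmTtss=4 NnmmttSS=2 NnmmttSs=4 Nnmmttss=2 nnMMTTSS=2 nnMMTTSs=4 nnMMTTss=2 nnMMTtSS=4 nnMMTtSs=8 nnMMTtss=4 nnMMttSS=2 nnMMttSs=4 nnMMttss=2 nnMmTTSS=4 nnMmTTSs=8 nnMmTTss=4 nnMmTtSS=8 nnMmTtSs=16 nnMmTtss=8 nnMmttSS=4 nnMmttSs=8 nnMmttss=4 nnmmTTSS=2 nnmmTTSs=4 nnmmTTss=2 nnmmTtSS=4 nnmmTtSs=8 nnmmTtss=4 nnmmttSS=2 nnmmttSs=4 nnmmttss=2
NnMMTtss hits 4/256; gcd=4; 4÷4/256÷4 = 1/64

P(NnMMTtss) = 1/64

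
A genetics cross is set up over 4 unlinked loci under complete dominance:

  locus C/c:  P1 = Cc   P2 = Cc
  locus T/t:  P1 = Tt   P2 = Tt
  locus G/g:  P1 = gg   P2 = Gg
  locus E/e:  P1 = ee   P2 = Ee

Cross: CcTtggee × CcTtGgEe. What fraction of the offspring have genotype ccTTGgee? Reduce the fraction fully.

P(ccTTGgee) = 1/64

CcTtggee gametes: CTge×4, Ctge×4, cTge×4, ctge×4
CcTtGgEe gametes: CTGE×1, CTGe×1, CTgE×1, CTge×1, CtGE×1, CtGe×1, CtgE×1, Ctge×1, cTGE×1, cTGe×1, cTgE×1, cTge×1, ctGE×1, ctGe×1, ctgE×1, ctge×1
CcTtggee×CcTtGgEe grid (16·16=256): CCTTGgEe=4 CCTTGgee=4 CCTTggEe=4 CCTTggee=4 CCTtGgEe=8 CCTtGgee=8 CCTtggEe=8 CCTtggee=8 CCttGgEe=4 CCttGgee=4 CCttggEe=4 CCttggee=4 CcTTGgEe=8 CcTTGgee=8 CcTTggEe=8 CcTTggee=8 CcTtGgEe=16 CcTtGgee=16 CcTtggEe=16 CcTtggee=16 CcttGgEe=8 CcttGgee=8 CcttggEe=8 Ccttggee=8 ccTTGgEe=4 ccTTGgee=4 ccTTggEe=4 ccTTggee=4 ccTtGgEe=8 ccTtGgee=8 ccTtggEe=8 ccTtggee=8 ccttGgEe=4 ccttGgee=4 ccttggEe=4 ccttggee=4
ccTTGgee hits 4/256; gcd=4; 4÷4/256÷4 = 1/64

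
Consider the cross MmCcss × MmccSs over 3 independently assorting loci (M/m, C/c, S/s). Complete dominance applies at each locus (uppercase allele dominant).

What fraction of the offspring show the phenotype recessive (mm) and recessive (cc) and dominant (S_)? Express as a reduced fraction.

MmCcss gametes: MCs×2, Mcs×2, mCs×2, mcs×2
MmccSs gametes: McS×2, Mcs×2, mcS×2, mcs×2
MmCcss×MmccSs grid (8·8=64): MMCcSs=4 MMCcss=4 MMccSs=4 MMccss=4 MmCcSs=8 MmCcss=8 MmccSs=8 Mmccss=8 mmCcSs=4 mmCcss=4 mmccSs=4 mmccss=4
mm cc S_ hits 4/64; gcd=4; 4÷4/64÷4 = 1/16

P(mm cc S_) = 1/16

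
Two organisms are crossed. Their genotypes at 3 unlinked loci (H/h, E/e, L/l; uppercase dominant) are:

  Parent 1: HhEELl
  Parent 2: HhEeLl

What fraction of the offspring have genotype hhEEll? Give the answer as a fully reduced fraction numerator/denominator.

P(hhEEll) = 1/32

HhEELl gametes: HEL×2, HEl×2, hEL×2, hEl×2
HhEeLl gametes: HEL×1, HEl×1, HeL×1, Hel×1, hEL×1, hEl×1, heL×1, hel×1
HhEELl×HhEeLl grid (8·8=64): HHEELL=2 HHEELl=4 HHEEll=2 HHEeLL=2 HHEeLl=4 HHEell=2 HhEELL=4 HhEELl=8 HhEEll=4 HhEeLL=4 HhEeLl=8 HhEell=4 hhEELL=2 hhEELl=4 hhEEll=2 hhEeLL=2 hhEeLl=4 hhEell=2
hhEEll hits 2/64; gcd=2; 2÷2/64÷2 = 1/32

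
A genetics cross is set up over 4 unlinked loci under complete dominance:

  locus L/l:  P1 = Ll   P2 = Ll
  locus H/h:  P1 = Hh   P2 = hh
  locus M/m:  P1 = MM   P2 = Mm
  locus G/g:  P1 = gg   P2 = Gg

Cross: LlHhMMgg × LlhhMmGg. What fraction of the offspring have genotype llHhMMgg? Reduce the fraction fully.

LlHhMMgg gametes: LHMg×4, LhMg×4, lHMg×4, lhMg×4
LlhhMmGg gametes: LhMG×2, LhMg×2, LhmG×2, Lhmg×2, lhMG×2, lhMg×2, lhmG×2, lhmg×2
LlHhMMgg×LlhhMmGg grid (16·16=256): LLHhMMGg=8 LLHhMMgg=8 LLHhMmGg=8 LLHhMmgg=8 LLhhMMGg=8 LLhhMMgg=8 LLhhMmGg=8 LLhhMmgg=8 LlHhMMGg=16 LlHhMMgg=16 LlHhMmGg=16 LlHhMmgg=16 LlhhMMGg=16 LlhhMMgg=16 LlhhMmGg=16 LlhhMmgg=16 llHhMMGg=8 llHhMMgg=8 llHhMmGg=8 llHhMmgg=8 llhhMMGg=8 llhhMMgg=8 llhhMmGg=8 llhhMmgg=8
llHhMMgg hits 8/256; gcd=8; 8÷8/256÷8 = 1/32

P(llHhMMgg) = 1/32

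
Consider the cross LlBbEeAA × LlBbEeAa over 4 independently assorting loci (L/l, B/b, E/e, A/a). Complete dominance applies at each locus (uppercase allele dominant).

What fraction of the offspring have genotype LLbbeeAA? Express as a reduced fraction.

LlBbEeAA gametes: LBEA×2, LBeA×2, LbEA×2, LbeA×2, lBEA×2, lBeA×2, lbEA×2, lbeA×2
LlBbEeAa gametes: LBEA×1, LBEa×1, LBeA×1, LBea×1, LbEA×1, LbEa×1, LbeA×1, Lbea×1, lBEA×1, lBEa×1, lBeA×1, lBea×1, lbEA×1, lbEa×1, lbeA×1, lbea×1
LlBbEeAA×LlBbEeAa grid (16·16=256): LLBBEEAA=2 LLBBEEAa=2 LLBBEeAA=4 LLBBEeAa=4 LLBBeeAA=2 LLBBeeAa=2 LLBbEEAA=4 LLBbEEAa=4 LLBbEeAA=8 LLBbEeAa=8 LLBbeeAA=4 LLBbeeAa=4 LLbbEEAA=2 LLbbEEAa=2 LLbbEeAA=4 LLbbEeAa=4 LLbbeeAA=2 LLbbeeAa=2 LlBBEEAA=4 LlBBEEAa=4 LlBBEeAA=8 LlBBEeAa=8 LlBBeeAA=4 LlBBeeAa=4 LlBbEEAA=8 LlBbEEAa=8 LlBbEeAA=16 LlBbEeAa=16 LlBbeeAA=8 LlBbeeAa=8 LlbbEEAA=4 LlbbEEAa=4 LlbbEeAA=8 LlbbEeAa=8 LlbbeeAA=4 LlbbeeAa=4 llBBEEAA=2 llBBEEAa=2 llBBEeAA=4 llBBEeAa=4 llBBeeAA=2 llBBeeAa=2 llBbEEAA=4 llBbEEAa=4 llBbEeAA=8 llBbEeAa=8 llBbeeAA=4 llBbeeAa=4 llbbEEAA=2 llbbEEAa=2 llbbEeAA=4 llbbEeAa=4 llbbeeAA=2 llbbeeAa=2
LLbbeeAA hits 2/256; gcd=2; 2÷2/256÷2 = 1/128

P(LLbbeeAA) = 1/128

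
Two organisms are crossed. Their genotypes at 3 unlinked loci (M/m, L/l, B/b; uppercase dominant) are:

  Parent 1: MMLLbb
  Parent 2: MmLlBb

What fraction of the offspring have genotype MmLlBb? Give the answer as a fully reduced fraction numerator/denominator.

MMLLbb gametes: MLb×8
MmLlBb gametes: MLB×1, MLb×1, MlB×1, Mlb×1, mLB×1, mLb×1, mlB×1, mlb×1
MMLLbb×MmLlBb grid (8·8=64): MMLLBb=8 MMLLbb=8 MMLlBb=8 MMLlbb=8 MmLLBb=8 MmLLbb=8 MmLlBb=8 MmLlbb=8
MmLlBb hits 8/64; gcd=8; 8÷8/64÷8 = 1/8

P(MmLlBb) = 1/8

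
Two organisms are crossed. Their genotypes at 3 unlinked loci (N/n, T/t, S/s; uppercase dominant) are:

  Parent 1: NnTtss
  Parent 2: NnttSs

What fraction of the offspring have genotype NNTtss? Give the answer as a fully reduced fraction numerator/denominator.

P(NNTtss) = 1/16

NnTtss gametes: NTs×2, Nts×2, nTs×2, nts×2
NnttSs gametes: NtS×2, Nts×2, ntS×2, nts×2
NnTtss×NnttSs grid (8·8=64): NNTtSs=4 NNTtss=4 NNttSs=4 NNttss=4 NnTtSs=8 NnTtss=8 NnttSs=8 Nnttss=8 nnTtSs=4 nnTtss=4 nnttSs=4 nnttss=4
NNTtss hits 4/64; gcd=4; 4÷4/64÷4 = 1/16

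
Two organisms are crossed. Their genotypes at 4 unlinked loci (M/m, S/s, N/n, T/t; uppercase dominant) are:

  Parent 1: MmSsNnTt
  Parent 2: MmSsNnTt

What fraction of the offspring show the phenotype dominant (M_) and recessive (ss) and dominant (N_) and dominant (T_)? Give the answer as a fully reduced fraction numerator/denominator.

P(M_ ss N_ T_) = 27/256

MmSsNnTt gametes: MSNT×1, MSNt×1, MSnT×1, MSnt×1, MsNT×1, MsNt×1, MsnT×1, Msnt×1, mSNT×1, mSNt×1, mSnT×1, mSnt×1, msNT×1, msNt×1, msnT×1, msnt×1
MmSsNnTt gametes: MSNT×1, MSNt×1, MSnT×1, MSnt×1, MsNT×1, MsNt×1, MsnT×1, Msnt×1, mSNT×1, mSNt×1, mSnT×1, mSnt×1, msNT×1, msNt×1, msnT×1, msnt×1
MmSsNnTt×MmSsNnTt grid (16·16=256): MMSSNNTT=1 MMSSNNTt=2 MMSSNNtt=1 MMSSNnTT=2 MMSSNnTt=4 MMSSNntt=2 MMSSnnTT=1 MMSSnnTt=2 MMSSnntt=1 MMSsNNTT=2 MMSsNNTt=4 MMSsNNtt=2 MMSsNnTT=4 MMSsNnTt=8 MMSsNntt=4 MMSsnnTT=2 MMSsnnTt=4 MMSsnntt=2 MMssNNTT=1 MMssNNTt=2 MMssNNtt=1 MMssNnTT=2 MMssNnTt=4 MMssNntt=2 MMssnnTT=1 MMssnnTt=2 MMssnntt=1 MmSSNNTT=2 MmSSNNTt=4 MmSSNNtt=2 MmSSNnTT=4 MmSSNnTt=8 MmSSNntt=4 MmSSnnTT=2 MmSSnnTt=4 MmSSnntt=2 MmSsNNTT=4 MmSsNNTt=8 MmSsNNtt=4 MmSsNnTT=8 MmSsNnTt=16 MmSsNntt=8 MmSsnnTT=4 MmSsnnTt=8 MmSsnntt=4 MmssNNTT=2 MmssNNTt=4 MmssNNtt=2 MmssNnTT=4 MmssNnTt=8 MmssNntt=4 MmssnnTT=2 MmssnnTt=4 Mmssnntt=2 mmSSNNTT=1 mmSSNNTt=2 mmSSNNtt=1 mmSSNnTT=2 mmSSNnTt=4 mmSSNntt=2 mmSSnnTT=1 mmSSnnTt=2 mmSSnntt=1 mmSsNNTT=2 mmSsNNTt=4 mmSsNNtt=2 mmSsNnTT=4 mmSsNnTt=8 mmSsNntt=4 mmSsnnTT=2 mmSsnnTt=4 mmSsnntt=2 mmssNNTT=1 mmssNNTt=2 mmssNNtt=1 mmssNnTT=2 mmssNnTt=4 mmssNntt=2 mmssnnTT=1 mmssnnTt=2 mmssnntt=1
M_ ss N_ T_ hits 27/256; gcd=1; 27÷1/256÷1 = 27/256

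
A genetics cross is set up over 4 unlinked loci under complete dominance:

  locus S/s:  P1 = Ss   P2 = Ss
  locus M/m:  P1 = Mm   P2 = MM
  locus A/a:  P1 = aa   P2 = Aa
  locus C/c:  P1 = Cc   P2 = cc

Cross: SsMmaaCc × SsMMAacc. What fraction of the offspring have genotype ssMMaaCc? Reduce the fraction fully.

P(ssMMaaCc) = 1/32

SsMmaaCc gametes: SMaC×2, SMac×2, SmaC×2, Smac×2, sMaC×2, sMac×2, smaC×2, smac×2
SsMMAacc gametes: SMAc×4, SMac×4, sMAc×4, sMac×4
SsMmaaCc×SsMMAacc grid (16·16=256): SSMMAaCc=8 SSMMAacc=8 SSMMaaCc=8 SSMMaacc=8 SSMmAaCc=8 SSMmAacc=8 SSMmaaCc=8 SSMmaacc=8 SsMMAaCc=16 SsMMAacc=16 SsMMaaCc=16 SsMMaacc=16 SsMmAaCc=16 SsMmAacc=16 SsMmaaCc=16 SsMmaacc=16 ssMMAaCc=8 ssMMAacc=8 ssMMaaCc=8 ssMMaacc=8 ssMmAaCc=8 ssMmAacc=8 ssMmaaCc=8 ssMmaacc=8
ssMMaaCc hits 8/256; gcd=8; 8÷8/256÷8 = 1/32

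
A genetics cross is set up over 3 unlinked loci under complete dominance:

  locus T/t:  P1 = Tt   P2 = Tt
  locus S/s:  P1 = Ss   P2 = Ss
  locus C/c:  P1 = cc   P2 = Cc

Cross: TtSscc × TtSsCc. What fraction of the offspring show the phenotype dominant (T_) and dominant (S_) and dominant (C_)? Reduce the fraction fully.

P(T_ S_ C_) = 9/32

TtSscc gametes: TSc×2, Tsc×2, tSc×2, tsc×2
TtSsCc gametes: TSC×1, TSc×1, TsC×1, Tsc×1, tSC×1, tSc×1, tsC×1, tsc×1
TtSscc×TtSsCc grid (8·8=64): TTSSCc=2 TTSScc=2 TTSsCc=4 TTSscc=4 TTssCc=2 TTsscc=2 TtSSCc=4 TtSScc=4 TtSsCc=8 TtSscc=8 TtssCc=4 Ttsscc=4 ttSSCc=2 ttSScc=2 ttSsCc=4 ttSscc=4 ttssCc=2 ttsscc=2
T_ S_ C_ hits 18/64; gcd=2; 18÷2/64÷2 = 9/32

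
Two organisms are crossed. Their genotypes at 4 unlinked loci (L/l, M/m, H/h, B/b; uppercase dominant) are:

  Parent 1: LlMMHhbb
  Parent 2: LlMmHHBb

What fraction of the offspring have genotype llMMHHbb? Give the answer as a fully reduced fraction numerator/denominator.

P(llMMHHbb) = 1/32

LlMMHhbb gametes: LMHb×4, LMhb×4, lMHb×4, lMhb×4
LlMmHHBb gametes: LMHB×2, LMHb×2, LmHB×2, LmHb×2, lMHB×2, lMHb×2, lmHB×2, lmHb×2
LlMMHhbb×LlMmHHBb grid (16·16=256): LLMMHHBb=8 LLMMHHbb=8 LLMMHhBb=8 LLMMHhbb=8 LLMmHHBb=8 LLMmHHbb=8 LLMmHhBb=8 LLMmHhbb=8 LlMMHHBb=16 LlMMHHbb=16 LlMMHhBb=16 LlMMHhbb=16 LlMmHHBb=16 LlMmHHbb=16 LlMmHhBb=16 LlMmHhbb=16 llMMHHBb=8 llMMHHbb=8 llMMHhBb=8 llMMHhbb=8 llMmHHBb=8 llMmHHbb=8 llMmHhBb=8 llMmHhbb=8
llMMHHbb hits 8/256; gcd=8; 8÷8/256÷8 = 1/32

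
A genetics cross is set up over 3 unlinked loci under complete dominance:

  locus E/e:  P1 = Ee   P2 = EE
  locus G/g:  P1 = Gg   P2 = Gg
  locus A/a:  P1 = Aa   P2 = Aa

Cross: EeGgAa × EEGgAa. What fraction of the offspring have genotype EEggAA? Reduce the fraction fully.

EeGgAa gametes: EGA×1, EGa×1, EgA×1, Ega×1, eGA×1, eGa×1, egA×1, ega×1
EEGgAa gametes: EGA×2, EGa×2, EgA×2, Ega×2
EeGgAa×EEGgAa grid (8·8=64): EEGGAA=2 EEGGAa=4 EEGGaa=2 EEGgAA=4 EEGgAa=8 EEGgaa=4 EEggAA=2 EEggAa=4 EEggaa=2 EeGGAA=2 EeGGAa=4 EeGGaa=2 EeGgAA=4 EeGgAa=8 EeGgaa=4 EeggAA=2 EeggAa=4 Eeggaa=2
EEggAA hits 2/64; gcd=2; 2÷2/64÷2 = 1/32

P(EEggAA) = 1/32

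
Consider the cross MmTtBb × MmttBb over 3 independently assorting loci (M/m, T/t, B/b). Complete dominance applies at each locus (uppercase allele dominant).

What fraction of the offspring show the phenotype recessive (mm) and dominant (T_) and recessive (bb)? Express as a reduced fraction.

MmTtBb gametes: MTB×1, MTb×1, MtB×1, Mtb×1, mTB×1, mTb×1, mtB×1, mtb×1
MmttBb gametes: MtB×2, Mtb×2, mtB×2, mtb×2
MmTtBb×MmttBb grid (8·8=64): MMTtBB=2 MMTtBb=4 MMTtbb=2 MMttBB=2 MMttBb=4 MMttbb=2 MmTtBB=4 MmTtBb=8 MmTtbb=4 MmttBB=4 MmttBb=8 Mmttbb=4 mmTtBB=2 mmTtBb=4 mmTtbb=2 mmttBB=2 mmttBb=4 mmttbb=2
mm T_ bb hits 2/64; gcd=2; 2÷2/64÷2 = 1/32

P(mm T_ bb) = 1/32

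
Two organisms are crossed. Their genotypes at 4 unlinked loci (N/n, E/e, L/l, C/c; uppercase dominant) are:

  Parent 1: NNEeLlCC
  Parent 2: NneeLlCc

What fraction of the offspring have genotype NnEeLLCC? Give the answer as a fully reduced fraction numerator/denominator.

P(NnEeLLCC) = 1/32

NNEeLlCC gametes: NELC×4, NElC×4, NeLC×4, NelC×4
NneeLlCc gametes: NeLC×2, NeLc×2, NelC×2, Nelc×2, neLC×2, neLc×2, nelC×2, nelc×2
NNEeLlCC×NneeLlCc grid (16·16=256): NNEeLLCC=8 NNEeLLCc=8 NNEeLlCC=16 NNEeLlCc=16 NNEellCC=8 NNEellCc=8 NNeeLLCC=8 NNeeLLCc=8 NNeeLlCC=16 NNeeLlCc=16 NNeellCC=8 NNeellCc=8 NnEeLLCC=8 NnEeLLCc=8 NnEeLlCC=16 NnEeLlCc=16 NnEellCC=8 NnEellCc=8 NneeLLCC=8 NneeLLCc=8 NneeLlCC=16 NneeLlCc=16 NneellCC=8 NneellCc=8
NnEeLLCC hits 8/256; gcd=8; 8÷8/256÷8 = 1/32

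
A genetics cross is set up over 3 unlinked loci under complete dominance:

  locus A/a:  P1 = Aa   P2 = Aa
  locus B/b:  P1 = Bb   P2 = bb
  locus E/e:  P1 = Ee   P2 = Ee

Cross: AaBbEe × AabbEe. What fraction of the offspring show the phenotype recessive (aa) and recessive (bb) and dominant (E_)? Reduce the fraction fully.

P(aa bb E_) = 3/32

AaBbEe gametes: ABE×1, ABe×1, AbE×1, Abe×1, aBE×1, aBe×1, abE×1, abe×1
AabbEe gametes: AbE×2, Abe×2, abE×2, abe×2
AaBbEe×AabbEe grid (8·8=64): AABbEE=2 AABbEe=4 AABbee=2 AAbbEE=2 AAbbEe=4 AAbbee=2 AaBbEE=4 AaBbEe=8 AaBbee=4 AabbEE=4 AabbEe=8 Aabbee=4 aaBbEE=2 aaBbEe=4 aaBbee=2 aabbEE=2 aabbEe=4 aabbee=2
aa bb E_ hits 6/64; gcd=2; 6÷2/64÷2 = 3/32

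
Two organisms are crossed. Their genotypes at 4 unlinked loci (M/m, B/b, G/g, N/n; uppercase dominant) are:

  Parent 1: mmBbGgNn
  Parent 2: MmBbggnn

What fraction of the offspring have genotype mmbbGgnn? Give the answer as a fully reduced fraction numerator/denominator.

P(mmbbGgnn) = 1/32

mmBbGgNn gametes: mBGN×2, mBGn×2, mBgN×2, mBgn×2, mbGN×2, mbGn×2, mbgN×2, mbgn×2
MmBbggnn gametes: MBgn×4, Mbgn×4, mBgn×4, mbgn×4
mmBbGgNn×MmBbggnn grid (16·16=256): MmBBGgNn=8 MmBBGgnn=8 MmBBggNn=8 MmBBggnn=8 MmBbGgNn=16 MmBbGgnn=16 MmBbggNn=16 MmBbggnn=16 MmbbGgNn=8 MmbbGgnn=8 MmbbggNn=8 Mmbbggnn=8 mmBBGgNn=8 mmBBGgnn=8 mmBBggNn=8 mmBBggnn=8 mmBbGgNn=16 mmBbGgnn=16 mmBbggNn=16 mmBbggnn=16 mmbbGgNn=8 mmbbGgnn=8 mmbbggNn=8 mmbbggnn=8
mmbbGgnn hits 8/256; gcd=8; 8÷8/256÷8 = 1/32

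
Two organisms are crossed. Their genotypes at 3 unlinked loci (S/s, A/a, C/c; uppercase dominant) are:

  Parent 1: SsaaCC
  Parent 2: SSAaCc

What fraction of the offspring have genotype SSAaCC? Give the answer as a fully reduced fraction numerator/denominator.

P(SSAaCC) = 1/8

SsaaCC gametes: SaC×4, saC×4
SSAaCc gametes: SAC×2, SAc×2, SaC×2, Sac×2
SsaaCC×SSAaCc grid (8·8=64): SSAaCC=8 SSAaCc=8 SSaaCC=8 SSaaCc=8 SsAaCC=8 SsAaCc=8 SsaaCC=8 SsaaCc=8
SSAaCC hits 8/64; gcd=8; 8÷8/64÷8 = 1/8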